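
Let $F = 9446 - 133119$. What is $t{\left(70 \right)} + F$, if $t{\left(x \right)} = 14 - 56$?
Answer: $-123715$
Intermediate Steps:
$F = -123673$
$t{\left(x \right)} = -42$ ($t{\left(x \right)} = 14 - 56 = -42$)
$t{\left(70 \right)} + F = -42 - 123673 = -123715$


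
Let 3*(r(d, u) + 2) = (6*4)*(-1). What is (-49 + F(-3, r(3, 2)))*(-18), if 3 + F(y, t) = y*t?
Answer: 396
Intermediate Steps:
r(d, u) = -10 (r(d, u) = -2 + ((6*4)*(-1))/3 = -2 + (24*(-1))/3 = -2 + (⅓)*(-24) = -2 - 8 = -10)
F(y, t) = -3 + t*y (F(y, t) = -3 + y*t = -3 + t*y)
(-49 + F(-3, r(3, 2)))*(-18) = (-49 + (-3 - 10*(-3)))*(-18) = (-49 + (-3 + 30))*(-18) = (-49 + 27)*(-18) = -22*(-18) = 396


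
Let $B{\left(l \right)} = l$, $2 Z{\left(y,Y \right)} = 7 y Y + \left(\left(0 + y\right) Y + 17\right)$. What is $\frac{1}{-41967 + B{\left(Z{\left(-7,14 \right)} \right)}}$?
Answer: $- \frac{2}{84701} \approx -2.3612 \cdot 10^{-5}$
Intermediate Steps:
$Z{\left(y,Y \right)} = \frac{17}{2} + 4 Y y$ ($Z{\left(y,Y \right)} = \frac{7 y Y + \left(\left(0 + y\right) Y + 17\right)}{2} = \frac{7 Y y + \left(y Y + 17\right)}{2} = \frac{7 Y y + \left(Y y + 17\right)}{2} = \frac{7 Y y + \left(17 + Y y\right)}{2} = \frac{17 + 8 Y y}{2} = \frac{17}{2} + 4 Y y$)
$\frac{1}{-41967 + B{\left(Z{\left(-7,14 \right)} \right)}} = \frac{1}{-41967 + \left(\frac{17}{2} + 4 \cdot 14 \left(-7\right)\right)} = \frac{1}{-41967 + \left(\frac{17}{2} - 392\right)} = \frac{1}{-41967 - \frac{767}{2}} = \frac{1}{- \frac{84701}{2}} = - \frac{2}{84701}$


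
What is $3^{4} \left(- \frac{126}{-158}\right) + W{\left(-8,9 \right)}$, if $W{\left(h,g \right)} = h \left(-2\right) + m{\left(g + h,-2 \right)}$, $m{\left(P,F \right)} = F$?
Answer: $\frac{6209}{79} \approx 78.595$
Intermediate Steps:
$W{\left(h,g \right)} = -2 - 2 h$ ($W{\left(h,g \right)} = h \left(-2\right) - 2 = - 2 h - 2 = -2 - 2 h$)
$3^{4} \left(- \frac{126}{-158}\right) + W{\left(-8,9 \right)} = 3^{4} \left(- \frac{126}{-158}\right) - -14 = 81 \left(\left(-126\right) \left(- \frac{1}{158}\right)\right) + \left(-2 + 16\right) = 81 \cdot \frac{63}{79} + 14 = \frac{5103}{79} + 14 = \frac{6209}{79}$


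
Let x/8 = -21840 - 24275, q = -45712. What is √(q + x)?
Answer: 2*I*√103658 ≈ 643.92*I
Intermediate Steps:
x = -368920 (x = 8*(-21840 - 24275) = 8*(-46115) = -368920)
√(q + x) = √(-45712 - 368920) = √(-414632) = 2*I*√103658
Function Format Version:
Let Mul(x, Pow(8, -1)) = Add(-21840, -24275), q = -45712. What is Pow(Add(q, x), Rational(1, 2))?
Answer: Mul(2, I, Pow(103658, Rational(1, 2))) ≈ Mul(643.92, I)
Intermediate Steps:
x = -368920 (x = Mul(8, Add(-21840, -24275)) = Mul(8, -46115) = -368920)
Pow(Add(q, x), Rational(1, 2)) = Pow(Add(-45712, -368920), Rational(1, 2)) = Pow(-414632, Rational(1, 2)) = Mul(2, I, Pow(103658, Rational(1, 2)))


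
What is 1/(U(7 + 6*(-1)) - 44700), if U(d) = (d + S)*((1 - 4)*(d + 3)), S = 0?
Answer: -1/44712 ≈ -2.2365e-5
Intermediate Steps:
U(d) = d*(-9 - 3*d) (U(d) = (d + 0)*((1 - 4)*(d + 3)) = d*(-3*(3 + d)) = d*(-9 - 3*d))
1/(U(7 + 6*(-1)) - 44700) = 1/(3*(7 + 6*(-1))*(-3 - (7 + 6*(-1))) - 44700) = 1/(3*(7 - 6)*(-3 - (7 - 6)) - 44700) = 1/(3*1*(-3 - 1*1) - 44700) = 1/(3*1*(-3 - 1) - 44700) = 1/(3*1*(-4) - 44700) = 1/(-12 - 44700) = 1/(-44712) = -1/44712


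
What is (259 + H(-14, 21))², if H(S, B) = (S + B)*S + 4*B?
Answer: 60025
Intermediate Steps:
H(S, B) = 4*B + S*(B + S) (H(S, B) = (B + S)*S + 4*B = S*(B + S) + 4*B = 4*B + S*(B + S))
(259 + H(-14, 21))² = (259 + ((-14)² + 4*21 + 21*(-14)))² = (259 + (196 + 84 - 294))² = (259 - 14)² = 245² = 60025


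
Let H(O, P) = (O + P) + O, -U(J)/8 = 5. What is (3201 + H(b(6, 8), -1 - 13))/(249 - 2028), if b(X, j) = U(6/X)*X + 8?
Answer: -2723/1779 ≈ -1.5306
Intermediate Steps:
U(J) = -40 (U(J) = -8*5 = -40)
b(X, j) = 8 - 40*X (b(X, j) = -40*X + 8 = 8 - 40*X)
H(O, P) = P + 2*O
(3201 + H(b(6, 8), -1 - 13))/(249 - 2028) = (3201 + ((-1 - 13) + 2*(8 - 40*6)))/(249 - 2028) = (3201 + (-14 + 2*(8 - 240)))/(-1779) = (3201 + (-14 + 2*(-232)))*(-1/1779) = (3201 + (-14 - 464))*(-1/1779) = (3201 - 478)*(-1/1779) = 2723*(-1/1779) = -2723/1779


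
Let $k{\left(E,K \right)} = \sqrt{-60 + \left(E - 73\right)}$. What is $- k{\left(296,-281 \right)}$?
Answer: $- \sqrt{163} \approx -12.767$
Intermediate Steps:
$k{\left(E,K \right)} = \sqrt{-133 + E}$ ($k{\left(E,K \right)} = \sqrt{-60 + \left(-73 + E\right)} = \sqrt{-133 + E}$)
$- k{\left(296,-281 \right)} = - \sqrt{-133 + 296} = - \sqrt{163}$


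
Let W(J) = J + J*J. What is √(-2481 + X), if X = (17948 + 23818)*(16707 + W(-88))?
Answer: √1017542577 ≈ 31899.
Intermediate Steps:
W(J) = J + J²
X = 1017545058 (X = (17948 + 23818)*(16707 - 88*(1 - 88)) = 41766*(16707 - 88*(-87)) = 41766*(16707 + 7656) = 41766*24363 = 1017545058)
√(-2481 + X) = √(-2481 + 1017545058) = √1017542577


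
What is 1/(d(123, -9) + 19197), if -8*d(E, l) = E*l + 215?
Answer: 2/38617 ≈ 5.1791e-5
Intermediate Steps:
d(E, l) = -215/8 - E*l/8 (d(E, l) = -(E*l + 215)/8 = -(215 + E*l)/8 = -215/8 - E*l/8)
1/(d(123, -9) + 19197) = 1/((-215/8 - ⅛*123*(-9)) + 19197) = 1/((-215/8 + 1107/8) + 19197) = 1/(223/2 + 19197) = 1/(38617/2) = 2/38617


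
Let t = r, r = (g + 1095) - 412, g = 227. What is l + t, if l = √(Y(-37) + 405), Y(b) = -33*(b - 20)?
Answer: 910 + 3*√254 ≈ 957.81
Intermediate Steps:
Y(b) = 660 - 33*b (Y(b) = -33*(-20 + b) = 660 - 33*b)
l = 3*√254 (l = √((660 - 33*(-37)) + 405) = √((660 + 1221) + 405) = √(1881 + 405) = √2286 = 3*√254 ≈ 47.812)
r = 910 (r = (227 + 1095) - 412 = 1322 - 412 = 910)
t = 910
l + t = 3*√254 + 910 = 910 + 3*√254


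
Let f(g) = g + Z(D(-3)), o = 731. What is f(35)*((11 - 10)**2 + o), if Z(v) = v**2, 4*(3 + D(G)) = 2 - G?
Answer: 111447/4 ≈ 27862.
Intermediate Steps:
D(G) = -5/2 - G/4 (D(G) = -3 + (2 - G)/4 = -3 + (1/2 - G/4) = -5/2 - G/4)
f(g) = 49/16 + g (f(g) = g + (-5/2 - 1/4*(-3))**2 = g + (-5/2 + 3/4)**2 = g + (-7/4)**2 = g + 49/16 = 49/16 + g)
f(35)*((11 - 10)**2 + o) = (49/16 + 35)*((11 - 10)**2 + 731) = 609*(1**2 + 731)/16 = 609*(1 + 731)/16 = (609/16)*732 = 111447/4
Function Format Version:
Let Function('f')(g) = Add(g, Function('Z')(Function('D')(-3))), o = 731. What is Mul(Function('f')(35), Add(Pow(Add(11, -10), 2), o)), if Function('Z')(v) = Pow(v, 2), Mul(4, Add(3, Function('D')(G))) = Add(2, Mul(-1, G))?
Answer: Rational(111447, 4) ≈ 27862.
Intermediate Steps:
Function('D')(G) = Add(Rational(-5, 2), Mul(Rational(-1, 4), G)) (Function('D')(G) = Add(-3, Mul(Rational(1, 4), Add(2, Mul(-1, G)))) = Add(-3, Add(Rational(1, 2), Mul(Rational(-1, 4), G))) = Add(Rational(-5, 2), Mul(Rational(-1, 4), G)))
Function('f')(g) = Add(Rational(49, 16), g) (Function('f')(g) = Add(g, Pow(Add(Rational(-5, 2), Mul(Rational(-1, 4), -3)), 2)) = Add(g, Pow(Add(Rational(-5, 2), Rational(3, 4)), 2)) = Add(g, Pow(Rational(-7, 4), 2)) = Add(g, Rational(49, 16)) = Add(Rational(49, 16), g))
Mul(Function('f')(35), Add(Pow(Add(11, -10), 2), o)) = Mul(Add(Rational(49, 16), 35), Add(Pow(Add(11, -10), 2), 731)) = Mul(Rational(609, 16), Add(Pow(1, 2), 731)) = Mul(Rational(609, 16), Add(1, 731)) = Mul(Rational(609, 16), 732) = Rational(111447, 4)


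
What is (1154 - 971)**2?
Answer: 33489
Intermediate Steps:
(1154 - 971)**2 = 183**2 = 33489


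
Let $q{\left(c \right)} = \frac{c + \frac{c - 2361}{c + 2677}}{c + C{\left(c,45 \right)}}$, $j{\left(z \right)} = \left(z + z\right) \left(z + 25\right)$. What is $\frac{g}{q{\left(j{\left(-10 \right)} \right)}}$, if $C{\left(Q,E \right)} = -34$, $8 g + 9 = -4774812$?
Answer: $- \frac{631802723113}{954348} \approx -6.6203 \cdot 10^{5}$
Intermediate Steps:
$g = - \frac{4774821}{8}$ ($g = - \frac{9}{8} + \frac{1}{8} \left(-4774812\right) = - \frac{9}{8} - \frac{1193703}{2} = - \frac{4774821}{8} \approx -5.9685 \cdot 10^{5}$)
$j{\left(z \right)} = 2 z \left(25 + z\right)$
$q{\left(c \right)} = \frac{c + \frac{-2361 + c}{2677 + c}}{-34 + c}$ ($q{\left(c \right)} = \frac{c + \frac{c - 2361}{c + 2677}}{c - 34} = \frac{c + \frac{-2361 + c}{2677 + c}}{-34 + c}$)
$\frac{g}{q{\left(j{\left(-10 \right)} \right)}} = - \frac{4774821}{8 \frac{-2361 + \left(2 \left(-10\right) \left(25 - 10\right)\right)^{2} + 2678 \cdot 2 \left(-10\right) \left(25 - 10\right)}{-91018 + \left(2 \left(-10\right) \left(25 - 10\right)\right)^{2} + 2643 \cdot 2 \left(-10\right) \left(25 - 10\right)}} = - \frac{4774821}{8 \frac{-2361 + \left(2 \left(-10\right) 15\right)^{2} + 2678 \cdot 2 \left(-10\right) 15}{-91018 + \left(2 \left(-10\right) 15\right)^{2} + 2643 \cdot 2 \left(-10\right) 15}} = - \frac{4774821}{8 \frac{-2361 + \left(-300\right)^{2} + 2678 \left(-300\right)}{-91018 + \left(-300\right)^{2} + 2643 \left(-300\right)}} = - \frac{4774821}{8 \frac{-2361 + 90000 - 803400}{-91018 + 90000 - 792900}} = - \frac{4774821}{8 \frac{1}{-793918} \left(-715761\right)} = - \frac{4774821}{8 \left(\left(- \frac{1}{793918}\right) \left(-715761\right)\right)} = - \frac{4774821}{8 \cdot \frac{715761}{793918}} = \left(- \frac{4774821}{8}\right) \frac{793918}{715761} = - \frac{631802723113}{954348}$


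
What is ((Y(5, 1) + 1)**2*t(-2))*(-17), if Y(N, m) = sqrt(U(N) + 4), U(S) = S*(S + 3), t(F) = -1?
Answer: 765 + 68*sqrt(11) ≈ 990.53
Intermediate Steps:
U(S) = S*(3 + S)
Y(N, m) = sqrt(4 + N*(3 + N)) (Y(N, m) = sqrt(N*(3 + N) + 4) = sqrt(4 + N*(3 + N)))
((Y(5, 1) + 1)**2*t(-2))*(-17) = ((sqrt(4 + 5*(3 + 5)) + 1)**2*(-1))*(-17) = ((sqrt(4 + 5*8) + 1)**2*(-1))*(-17) = ((sqrt(4 + 40) + 1)**2*(-1))*(-17) = ((sqrt(44) + 1)**2*(-1))*(-17) = ((2*sqrt(11) + 1)**2*(-1))*(-17) = ((1 + 2*sqrt(11))**2*(-1))*(-17) = -(1 + 2*sqrt(11))**2*(-17) = 17*(1 + 2*sqrt(11))**2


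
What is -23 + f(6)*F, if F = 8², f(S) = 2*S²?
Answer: 4585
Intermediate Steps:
F = 64
-23 + f(6)*F = -23 + (2*6²)*64 = -23 + (2*36)*64 = -23 + 72*64 = -23 + 4608 = 4585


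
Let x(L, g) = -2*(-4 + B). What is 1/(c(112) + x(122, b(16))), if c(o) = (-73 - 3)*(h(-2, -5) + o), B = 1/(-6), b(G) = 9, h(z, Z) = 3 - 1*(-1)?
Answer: -3/26423 ≈ -0.00011354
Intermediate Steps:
h(z, Z) = 4 (h(z, Z) = 3 + 1 = 4)
B = -1/6 ≈ -0.16667
x(L, g) = 25/3 (x(L, g) = -2*(-4 - 1/6) = -2*(-25/6) = 25/3)
c(o) = -304 - 76*o (c(o) = (-73 - 3)*(4 + o) = -76*(4 + o) = -304 - 76*o)
1/(c(112) + x(122, b(16))) = 1/((-304 - 76*112) + 25/3) = 1/((-304 - 8512) + 25/3) = 1/(-8816 + 25/3) = 1/(-26423/3) = -3/26423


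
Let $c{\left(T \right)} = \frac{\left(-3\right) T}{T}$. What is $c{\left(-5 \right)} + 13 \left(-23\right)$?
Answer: $-302$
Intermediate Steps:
$c{\left(T \right)} = -3$
$c{\left(-5 \right)} + 13 \left(-23\right) = -3 + 13 \left(-23\right) = -3 - 299 = -302$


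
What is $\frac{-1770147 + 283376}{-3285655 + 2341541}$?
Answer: $\frac{1486771}{944114} \approx 1.5748$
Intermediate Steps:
$\frac{-1770147 + 283376}{-3285655 + 2341541} = - \frac{1486771}{-944114} = \left(-1486771\right) \left(- \frac{1}{944114}\right) = \frac{1486771}{944114}$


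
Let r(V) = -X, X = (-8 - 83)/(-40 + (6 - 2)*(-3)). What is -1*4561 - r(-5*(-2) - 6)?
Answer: -18237/4 ≈ -4559.3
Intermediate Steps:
X = 7/4 (X = -91/(-40 + 4*(-3)) = -91/(-40 - 12) = -91/(-52) = -91*(-1/52) = 7/4 ≈ 1.7500)
r(V) = -7/4 (r(V) = -1*7/4 = -7/4)
-1*4561 - r(-5*(-2) - 6) = -1*4561 - 1*(-7/4) = -4561 + 7/4 = -18237/4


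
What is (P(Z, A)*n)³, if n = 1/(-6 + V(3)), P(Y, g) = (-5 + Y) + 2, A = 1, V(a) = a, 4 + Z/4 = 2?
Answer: 1331/27 ≈ 49.296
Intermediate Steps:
Z = -8 (Z = -16 + 4*2 = -16 + 8 = -8)
P(Y, g) = -3 + Y
n = -⅓ (n = 1/(-6 + 3) = 1/(-3) = -⅓ ≈ -0.33333)
(P(Z, A)*n)³ = ((-3 - 8)*(-⅓))³ = (-11*(-⅓))³ = (11/3)³ = 1331/27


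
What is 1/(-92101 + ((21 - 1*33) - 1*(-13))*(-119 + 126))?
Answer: -1/92094 ≈ -1.0858e-5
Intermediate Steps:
1/(-92101 + ((21 - 1*33) - 1*(-13))*(-119 + 126)) = 1/(-92101 + ((21 - 33) + 13)*7) = 1/(-92101 + (-12 + 13)*7) = 1/(-92101 + 1*7) = 1/(-92101 + 7) = 1/(-92094) = -1/92094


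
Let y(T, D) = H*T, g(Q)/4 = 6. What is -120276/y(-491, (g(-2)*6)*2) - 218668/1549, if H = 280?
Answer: -7469042279/53239130 ≈ -140.29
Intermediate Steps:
g(Q) = 24 (g(Q) = 4*6 = 24)
y(T, D) = 280*T
-120276/y(-491, (g(-2)*6)*2) - 218668/1549 = -120276/(280*(-491)) - 218668/1549 = -120276/(-137480) - 218668*1/1549 = -120276*(-1/137480) - 218668/1549 = 30069/34370 - 218668/1549 = -7469042279/53239130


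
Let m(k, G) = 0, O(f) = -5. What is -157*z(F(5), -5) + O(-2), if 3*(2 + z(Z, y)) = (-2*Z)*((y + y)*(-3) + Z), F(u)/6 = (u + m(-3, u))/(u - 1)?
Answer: 59493/2 ≈ 29747.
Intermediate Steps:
F(u) = 6*u/(-1 + u) (F(u) = 6*((u + 0)/(u - 1)) = 6*(u/(-1 + u)) = 6*u/(-1 + u))
z(Z, y) = -2 - 2*Z*(Z - 6*y)/3 (z(Z, y) = -2 + ((-2*Z)*((y + y)*(-3) + Z))/3 = -2 + ((-2*Z)*((2*y)*(-3) + Z))/3 = -2 + ((-2*Z)*(-6*y + Z))/3 = -2 + ((-2*Z)*(Z - 6*y))/3 = -2 + (-2*Z*(Z - 6*y))/3 = -2 - 2*Z*(Z - 6*y)/3)
-157*z(F(5), -5) + O(-2) = -157*(-2 - 2*900/(-1 + 5)²/3 + 4*(6*5/(-1 + 5))*(-5)) - 5 = -157*(-2 - 2*(6*5/4)²/3 + 4*(6*5/4)*(-5)) - 5 = -157*(-2 - 2*(6*5*(¼))²/3 + 4*(6*5*(¼))*(-5)) - 5 = -157*(-2 - 2*(15/2)²/3 + 4*(15/2)*(-5)) - 5 = -157*(-2 - ⅔*225/4 - 150) - 5 = -157*(-2 - 75/2 - 150) - 5 = -157*(-379/2) - 5 = 59503/2 - 5 = 59493/2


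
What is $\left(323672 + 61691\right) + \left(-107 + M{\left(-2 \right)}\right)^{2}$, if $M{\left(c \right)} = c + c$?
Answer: $397684$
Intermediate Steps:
$M{\left(c \right)} = 2 c$
$\left(323672 + 61691\right) + \left(-107 + M{\left(-2 \right)}\right)^{2} = \left(323672 + 61691\right) + \left(-107 + 2 \left(-2\right)\right)^{2} = 385363 + \left(-107 - 4\right)^{2} = 385363 + \left(-111\right)^{2} = 385363 + 12321 = 397684$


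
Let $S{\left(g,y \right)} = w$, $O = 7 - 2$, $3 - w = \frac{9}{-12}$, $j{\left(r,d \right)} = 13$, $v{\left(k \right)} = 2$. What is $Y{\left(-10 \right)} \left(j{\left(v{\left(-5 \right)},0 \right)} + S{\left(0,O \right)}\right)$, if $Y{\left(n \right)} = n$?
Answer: $- \frac{335}{2} \approx -167.5$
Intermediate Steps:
$w = \frac{15}{4}$ ($w = 3 - \frac{9}{-12} = 3 - 9 \left(- \frac{1}{12}\right) = 3 - - \frac{3}{4} = 3 + \frac{3}{4} = \frac{15}{4} \approx 3.75$)
$O = 5$ ($O = 7 - 2 = 5$)
$S{\left(g,y \right)} = \frac{15}{4}$
$Y{\left(-10 \right)} \left(j{\left(v{\left(-5 \right)},0 \right)} + S{\left(0,O \right)}\right) = - 10 \left(13 + \frac{15}{4}\right) = \left(-10\right) \frac{67}{4} = - \frac{335}{2}$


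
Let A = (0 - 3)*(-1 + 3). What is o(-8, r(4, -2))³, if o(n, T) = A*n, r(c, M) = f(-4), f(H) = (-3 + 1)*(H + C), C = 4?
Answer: 110592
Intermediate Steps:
A = -6 (A = -3*2 = -6)
f(H) = -8 - 2*H (f(H) = (-3 + 1)*(H + 4) = -2*(4 + H) = -8 - 2*H)
r(c, M) = 0 (r(c, M) = -8 - 2*(-4) = -8 + 8 = 0)
o(n, T) = -6*n
o(-8, r(4, -2))³ = (-6*(-8))³ = 48³ = 110592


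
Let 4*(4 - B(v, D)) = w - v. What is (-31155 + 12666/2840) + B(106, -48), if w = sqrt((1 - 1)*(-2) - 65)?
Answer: -44190457/1420 - I*sqrt(65)/4 ≈ -31120.0 - 2.0156*I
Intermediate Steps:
w = I*sqrt(65) (w = sqrt(0*(-2) - 65) = sqrt(0 - 65) = sqrt(-65) = I*sqrt(65) ≈ 8.0623*I)
B(v, D) = 4 + v/4 - I*sqrt(65)/4 (B(v, D) = 4 - (I*sqrt(65) - v)/4 = 4 - (-v + I*sqrt(65))/4 = 4 + (v/4 - I*sqrt(65)/4) = 4 + v/4 - I*sqrt(65)/4)
(-31155 + 12666/2840) + B(106, -48) = (-31155 + 12666/2840) + (4 + (1/4)*106 - I*sqrt(65)/4) = (-31155 + 12666*(1/2840)) + (4 + 53/2 - I*sqrt(65)/4) = (-31155 + 6333/1420) + (61/2 - I*sqrt(65)/4) = -44233767/1420 + (61/2 - I*sqrt(65)/4) = -44190457/1420 - I*sqrt(65)/4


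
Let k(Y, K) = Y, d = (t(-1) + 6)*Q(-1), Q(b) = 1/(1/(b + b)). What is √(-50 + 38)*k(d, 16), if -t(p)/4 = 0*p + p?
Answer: -40*I*√3 ≈ -69.282*I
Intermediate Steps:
t(p) = -4*p (t(p) = -4*(0*p + p) = -4*(0 + p) = -4*p)
Q(b) = 2*b (Q(b) = 1/(1/(2*b)) = 2*b)
d = -20 (d = (-4*(-1) + 6)*(2*(-1)) = (4 + 6)*(-2) = 10*(-2) = -20)
√(-50 + 38)*k(d, 16) = √(-50 + 38)*(-20) = √(-12)*(-20) = (2*I*√3)*(-20) = -40*I*√3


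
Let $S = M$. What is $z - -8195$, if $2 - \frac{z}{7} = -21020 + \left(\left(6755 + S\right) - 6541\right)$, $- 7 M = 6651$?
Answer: $160502$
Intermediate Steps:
$M = - \frac{6651}{7}$ ($M = \left(- \frac{1}{7}\right) 6651 = - \frac{6651}{7} \approx -950.14$)
$S = - \frac{6651}{7} \approx -950.14$
$z = 152307$ ($z = 14 - 7 \left(-21020 + \left(\left(6755 - \frac{6651}{7}\right) - 6541\right)\right) = 14 - 7 \left(-21020 + \left(\frac{40634}{7} - 6541\right)\right) = 14 - 7 \left(-21020 - \frac{5153}{7}\right) = 14 - -152293 = 14 + 152293 = 152307$)
$z - -8195 = 152307 - -8195 = 152307 + 8195 = 160502$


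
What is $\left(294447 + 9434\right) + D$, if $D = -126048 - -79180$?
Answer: $257013$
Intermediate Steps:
$D = -46868$ ($D = -126048 + 79180 = -46868$)
$\left(294447 + 9434\right) + D = \left(294447 + 9434\right) - 46868 = 303881 - 46868 = 257013$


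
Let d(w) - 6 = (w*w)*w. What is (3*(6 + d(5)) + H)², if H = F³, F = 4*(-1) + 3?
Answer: 168100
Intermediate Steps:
d(w) = 6 + w³ (d(w) = 6 + (w*w)*w = 6 + w²*w = 6 + w³)
F = -1 (F = -4 + 3 = -1)
H = -1 (H = (-1)³ = -1)
(3*(6 + d(5)) + H)² = (3*(6 + (6 + 5³)) - 1)² = (3*(6 + (6 + 125)) - 1)² = (3*(6 + 131) - 1)² = (3*137 - 1)² = (411 - 1)² = 410² = 168100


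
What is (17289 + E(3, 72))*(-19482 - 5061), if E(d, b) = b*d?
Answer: -429625215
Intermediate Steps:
(17289 + E(3, 72))*(-19482 - 5061) = (17289 + 72*3)*(-19482 - 5061) = (17289 + 216)*(-24543) = 17505*(-24543) = -429625215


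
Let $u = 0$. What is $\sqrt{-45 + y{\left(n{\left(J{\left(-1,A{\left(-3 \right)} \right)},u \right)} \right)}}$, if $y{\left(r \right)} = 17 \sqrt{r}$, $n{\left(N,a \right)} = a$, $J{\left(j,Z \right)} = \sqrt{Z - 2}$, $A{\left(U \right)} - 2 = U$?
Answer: $3 i \sqrt{5} \approx 6.7082 i$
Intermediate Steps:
$A{\left(U \right)} = 2 + U$
$J{\left(j,Z \right)} = \sqrt{-2 + Z}$
$\sqrt{-45 + y{\left(n{\left(J{\left(-1,A{\left(-3 \right)} \right)},u \right)} \right)}} = \sqrt{-45 + 17 \sqrt{0}} = \sqrt{-45 + 17 \cdot 0} = \sqrt{-45 + 0} = \sqrt{-45} = 3 i \sqrt{5}$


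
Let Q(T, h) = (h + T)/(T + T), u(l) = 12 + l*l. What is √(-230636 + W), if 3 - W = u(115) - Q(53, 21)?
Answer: 7*I*√13980181/53 ≈ 493.83*I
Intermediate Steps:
u(l) = 12 + l²
Q(T, h) = (T + h)/(2*T) (Q(T, h) = (T + h)/((2*T)) = (T + h)*(1/(2*T)) = (T + h)/(2*T))
W = -701365/53 (W = 3 - ((12 + 115²) - (53 + 21)/(2*53)) = 3 - ((12 + 13225) - 74/(2*53)) = 3 - (13237 - 1*37/53) = 3 - (13237 - 37/53) = 3 - 1*701524/53 = 3 - 701524/53 = -701365/53 ≈ -13233.)
√(-230636 + W) = √(-230636 - 701365/53) = √(-12925073/53) = 7*I*√13980181/53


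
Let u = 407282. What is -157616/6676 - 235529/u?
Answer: -16441637829/679753658 ≈ -24.188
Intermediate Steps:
-157616/6676 - 235529/u = -157616/6676 - 235529/407282 = -157616*1/6676 - 235529*1/407282 = -39404/1669 - 235529/407282 = -16441637829/679753658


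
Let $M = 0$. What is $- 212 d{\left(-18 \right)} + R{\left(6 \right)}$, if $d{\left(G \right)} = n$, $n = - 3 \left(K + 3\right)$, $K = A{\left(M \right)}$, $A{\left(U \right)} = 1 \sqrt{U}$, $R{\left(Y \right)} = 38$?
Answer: $1946$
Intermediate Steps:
$A{\left(U \right)} = \sqrt{U}$
$K = 0$ ($K = \sqrt{0} = 0$)
$n = -9$ ($n = - 3 \left(0 + 3\right) = \left(-3\right) 3 = -9$)
$d{\left(G \right)} = -9$
$- 212 d{\left(-18 \right)} + R{\left(6 \right)} = \left(-212\right) \left(-9\right) + 38 = 1908 + 38 = 1946$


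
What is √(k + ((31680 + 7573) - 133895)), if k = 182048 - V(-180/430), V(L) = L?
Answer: 2*√40403617/43 ≈ 295.65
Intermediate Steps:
k = 7828082/43 (k = 182048 - (-180)/430 = 182048 - 1*(-18/43) = 182048 + 18/43 = 7828082/43 ≈ 1.8205e+5)
√(k + ((31680 + 7573) - 133895)) = √(7828082/43 + ((31680 + 7573) - 133895)) = √(7828082/43 + (39253 - 133895)) = √(7828082/43 - 94642) = √(3758476/43) = 2*√40403617/43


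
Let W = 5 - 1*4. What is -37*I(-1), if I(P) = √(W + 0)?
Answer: -37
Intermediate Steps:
W = 1 (W = 5 - 4 = 1)
I(P) = 1 (I(P) = √(1 + 0) = √1 = 1)
-37*I(-1) = -37*1 = -37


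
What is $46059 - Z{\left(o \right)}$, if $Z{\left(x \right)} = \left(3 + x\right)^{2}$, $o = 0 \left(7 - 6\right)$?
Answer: $46050$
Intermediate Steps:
$o = 0$ ($o = 0 \cdot 1 = 0$)
$46059 - Z{\left(o \right)} = 46059 - \left(3 + 0\right)^{2} = 46059 - 3^{2} = 46059 - 9 = 46050$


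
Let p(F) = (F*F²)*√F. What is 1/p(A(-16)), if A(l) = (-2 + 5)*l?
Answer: I*√3/1327104 ≈ 1.3051e-6*I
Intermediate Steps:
A(l) = 3*l
p(F) = F^(7/2) (p(F) = F³*√F = F^(7/2))
1/p(A(-16)) = 1/((3*(-16))^(7/2)) = 1/((-48)^(7/2)) = 1/(-442368*I*√3) = I*√3/1327104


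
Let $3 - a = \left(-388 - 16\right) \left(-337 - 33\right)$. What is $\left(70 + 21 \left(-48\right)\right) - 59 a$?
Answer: $8818205$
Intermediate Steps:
$a = -149477$ ($a = 3 - \left(-388 - 16\right) \left(-337 - 33\right) = 3 - \left(-404\right) \left(-370\right) = 3 - 149480 = -149477$)
$\left(70 + 21 \left(-48\right)\right) - 59 a = \left(70 + 21 \left(-48\right)\right) - 59 \left(-149477\right) = \left(70 - 1008\right) - -8819143 = -938 + 8819143 = 8818205$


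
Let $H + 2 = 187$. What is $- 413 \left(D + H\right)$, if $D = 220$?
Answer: $-167265$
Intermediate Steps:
$H = 185$ ($H = -2 + 187 = 185$)
$- 413 \left(D + H\right) = - 413 \left(220 + 185\right) = \left(-413\right) 405 = -167265$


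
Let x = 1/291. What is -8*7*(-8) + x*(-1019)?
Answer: 129349/291 ≈ 444.50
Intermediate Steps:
x = 1/291 ≈ 0.0034364
-8*7*(-8) + x*(-1019) = -8*7*(-8) + (1/291)*(-1019) = -56*(-8) - 1019/291 = 448 - 1019/291 = 129349/291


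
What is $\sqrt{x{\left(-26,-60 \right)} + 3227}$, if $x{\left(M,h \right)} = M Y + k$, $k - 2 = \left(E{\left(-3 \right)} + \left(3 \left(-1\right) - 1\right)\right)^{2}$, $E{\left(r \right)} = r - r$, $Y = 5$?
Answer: $\sqrt{3115} \approx 55.812$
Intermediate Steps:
$E{\left(r \right)} = 0$
$k = 18$ ($k = 2 + \left(0 + \left(3 \left(-1\right) - 1\right)\right)^{2} = 2 + \left(0 - 4\right)^{2} = 2 + \left(-4\right)^{2} = 2 + 16 = 18$)
$x{\left(M,h \right)} = 18 + 5 M$ ($x{\left(M,h \right)} = M 5 + 18 = 5 M + 18 = 18 + 5 M$)
$\sqrt{x{\left(-26,-60 \right)} + 3227} = \sqrt{\left(18 + 5 \left(-26\right)\right) + 3227} = \sqrt{\left(18 - 130\right) + 3227} = \sqrt{-112 + 3227} = \sqrt{3115}$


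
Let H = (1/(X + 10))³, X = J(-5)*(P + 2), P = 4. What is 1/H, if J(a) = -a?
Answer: 64000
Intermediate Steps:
X = 30 (X = (-1*(-5))*(4 + 2) = 5*6 = 30)
H = 1/64000 (H = (1/(30 + 10))³ = (1/40)³ = 1/64000 ≈ 1.5625e-5)
1/H = 1/(1/64000) = 64000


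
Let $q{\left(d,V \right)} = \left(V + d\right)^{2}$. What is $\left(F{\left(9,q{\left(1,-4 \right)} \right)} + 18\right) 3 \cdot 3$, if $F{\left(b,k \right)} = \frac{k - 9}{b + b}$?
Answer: $162$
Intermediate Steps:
$F{\left(b,k \right)} = \frac{-9 + k}{2 b}$
$\left(F{\left(9,q{\left(1,-4 \right)} \right)} + 18\right) 3 \cdot 3 = \left(\frac{-9 + \left(-4 + 1\right)^{2}}{2 \cdot 9} + 18\right) 3 \cdot 3 = \left(\frac{1}{2} \cdot \frac{1}{9} \left(-9 + \left(-3\right)^{2}\right) + 18\right) 9 = \left(\frac{1}{2} \cdot \frac{1}{9} \left(-9 + 9\right) + 18\right) 9 = \left(\frac{1}{2} \cdot \frac{1}{9} \cdot 0 + 18\right) 9 = \left(0 + 18\right) 9 = 18 \cdot 9 = 162$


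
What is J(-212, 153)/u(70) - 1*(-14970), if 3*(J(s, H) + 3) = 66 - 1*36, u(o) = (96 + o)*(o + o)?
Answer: 49700401/3320 ≈ 14970.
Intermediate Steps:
u(o) = 2*o*(96 + o) (u(o) = (96 + o)*(2*o) = 2*o*(96 + o))
J(s, H) = 7 (J(s, H) = -3 + (66 - 1*36)/3 = -3 + (66 - 36)/3 = -3 + (⅓)*30 = -3 + 10 = 7)
J(-212, 153)/u(70) - 1*(-14970) = 7/((2*70*(96 + 70))) - 1*(-14970) = 7/((2*70*166)) + 14970 = 7/23240 + 14970 = 7*(1/23240) + 14970 = 1/3320 + 14970 = 49700401/3320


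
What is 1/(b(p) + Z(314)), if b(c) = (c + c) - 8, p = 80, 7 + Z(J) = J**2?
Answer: 1/98741 ≈ 1.0128e-5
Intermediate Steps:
Z(J) = -7 + J**2
b(c) = -8 + 2*c (b(c) = 2*c - 8 = -8 + 2*c)
1/(b(p) + Z(314)) = 1/((-8 + 2*80) + (-7 + 314**2)) = 1/((-8 + 160) + (-7 + 98596)) = 1/(152 + 98589) = 1/98741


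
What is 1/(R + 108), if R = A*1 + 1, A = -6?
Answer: 1/103 ≈ 0.0097087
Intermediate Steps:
R = -5 (R = -6*1 + 1 = -6 + 1 = -5)
1/(R + 108) = 1/(-5 + 108) = 1/103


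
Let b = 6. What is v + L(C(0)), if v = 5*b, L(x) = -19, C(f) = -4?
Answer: 11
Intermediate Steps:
v = 30 (v = 5*6 = 30)
v + L(C(0)) = 30 - 19 = 11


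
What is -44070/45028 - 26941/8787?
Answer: -27592111/6821742 ≈ -4.0447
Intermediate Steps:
-44070/45028 - 26941/8787 = -44070*1/45028 - 26941*1/8787 = -22035/22514 - 929/303 = -27592111/6821742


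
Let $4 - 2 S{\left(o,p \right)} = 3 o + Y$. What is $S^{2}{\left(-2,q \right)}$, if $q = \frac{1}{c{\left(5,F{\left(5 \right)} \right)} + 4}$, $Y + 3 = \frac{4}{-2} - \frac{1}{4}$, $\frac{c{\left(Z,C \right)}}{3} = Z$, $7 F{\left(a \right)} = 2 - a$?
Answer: $\frac{3721}{64} \approx 58.141$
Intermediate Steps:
$F{\left(a \right)} = \frac{2}{7} - \frac{a}{7}$ ($F{\left(a \right)} = \frac{2 - a}{7} = \frac{2}{7} - \frac{a}{7}$)
$c{\left(Z,C \right)} = 3 Z$
$Y = - \frac{21}{4}$ ($Y = -3 + \left(\frac{4}{-2} - \frac{1}{4}\right) = -3 + \left(4 \left(- \frac{1}{2}\right) - \frac{1}{4}\right) = -3 - \frac{9}{4} = - \frac{21}{4} \approx -5.25$)
$q = \frac{1}{19}$ ($q = \frac{1}{3 \cdot 5 + 4} = \frac{1}{15 + 4} = \frac{1}{19} \approx 0.052632$)
$S{\left(o,p \right)} = \frac{37}{8} - \frac{3 o}{2}$ ($S{\left(o,p \right)} = 2 - \frac{3 o - \frac{21}{4}}{2} = 2 - \frac{- \frac{21}{4} + 3 o}{2} = 2 - \left(- \frac{21}{8} + \frac{3 o}{2}\right) = \frac{37}{8} - \frac{3 o}{2}$)
$S^{2}{\left(-2,q \right)} = \left(\frac{37}{8} - -3\right)^{2} = \left(\frac{37}{8} + 3\right)^{2} = \left(\frac{61}{8}\right)^{2} = \frac{3721}{64}$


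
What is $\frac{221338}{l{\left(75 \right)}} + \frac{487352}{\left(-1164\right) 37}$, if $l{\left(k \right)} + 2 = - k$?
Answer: $- \frac{2392527772}{829059} \approx -2885.8$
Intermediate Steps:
$l{\left(k \right)} = -2 - k$
$\frac{221338}{l{\left(75 \right)}} + \frac{487352}{\left(-1164\right) 37} = \frac{221338}{-2 - 75} + \frac{487352}{\left(-1164\right) 37} = \frac{221338}{-2 - 75} + \frac{487352}{-43068} = \frac{221338}{-77} + 487352 \left(- \frac{1}{43068}\right) = 221338 \left(- \frac{1}{77}\right) - \frac{121838}{10767} = - \frac{221338}{77} - \frac{121838}{10767} = - \frac{2392527772}{829059}$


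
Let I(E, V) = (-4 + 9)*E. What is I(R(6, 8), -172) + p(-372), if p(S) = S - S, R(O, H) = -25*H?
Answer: -1000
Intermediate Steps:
p(S) = 0
I(E, V) = 5*E
I(R(6, 8), -172) + p(-372) = 5*(-25*8) + 0 = 5*(-200) + 0 = -1000 + 0 = -1000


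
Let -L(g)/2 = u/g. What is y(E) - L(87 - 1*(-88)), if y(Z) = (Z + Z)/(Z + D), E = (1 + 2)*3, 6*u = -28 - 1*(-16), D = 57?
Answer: 481/1925 ≈ 0.24987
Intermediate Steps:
u = -2 (u = (-28 - 1*(-16))/6 = (-28 + 16)/6 = (1/6)*(-12) = -2)
L(g) = 4/g (L(g) = -(-4)/g = 4/g)
E = 9 (E = 3*3 = 9)
y(Z) = 2*Z/(57 + Z) (y(Z) = (Z + Z)/(Z + 57) = (2*Z)/(57 + Z) = 2*Z/(57 + Z))
y(E) - L(87 - 1*(-88)) = 2*9/(57 + 9) - 4/(87 - 1*(-88)) = 2*9/66 - 4/(87 + 88) = 2*9*(1/66) - 4/175 = 3/11 - 4/175 = 481/1925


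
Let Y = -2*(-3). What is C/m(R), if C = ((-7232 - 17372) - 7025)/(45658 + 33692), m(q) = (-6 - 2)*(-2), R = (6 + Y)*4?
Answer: -10543/423200 ≈ -0.024913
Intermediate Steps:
Y = 6
R = 48 (R = (6 + 6)*4 = 12*4 = 48)
m(q) = 16 (m(q) = -8*(-2) = 16)
C = -10543/26450 (C = (-24604 - 7025)/79350 = -31629*1/79350 = -10543/26450 ≈ -0.39860)
C/m(R) = -10543/26450/16 = -10543/26450*1/16 = -10543/423200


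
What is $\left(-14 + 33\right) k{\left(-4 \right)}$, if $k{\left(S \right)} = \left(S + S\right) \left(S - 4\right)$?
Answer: $1216$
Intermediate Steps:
$k{\left(S \right)} = 2 S \left(-4 + S\right)$
$\left(-14 + 33\right) k{\left(-4 \right)} = \left(-14 + 33\right) 2 \left(-4\right) \left(-4 - 4\right) = 19 \cdot 2 \left(-4\right) \left(-8\right) = 19 \cdot 64 = 1216$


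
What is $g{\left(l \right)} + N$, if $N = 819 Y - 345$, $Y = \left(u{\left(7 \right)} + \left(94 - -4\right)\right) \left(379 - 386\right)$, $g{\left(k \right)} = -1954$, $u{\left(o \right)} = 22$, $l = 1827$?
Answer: $-690259$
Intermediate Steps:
$Y = -840$ ($Y = \left(22 + \left(94 - -4\right)\right) \left(379 - 386\right) = \left(22 + \left(94 + 4\right)\right) \left(-7\right) = \left(22 + 98\right) \left(-7\right) = 120 \left(-7\right) = -840$)
$N = -688305$ ($N = 819 \left(-840\right) - 345 = -687960 - 345 = -688305$)
$g{\left(l \right)} + N = -1954 - 688305 = -690259$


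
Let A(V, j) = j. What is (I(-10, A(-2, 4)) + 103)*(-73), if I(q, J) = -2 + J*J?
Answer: -8541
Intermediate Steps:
I(q, J) = -2 + J**2
(I(-10, A(-2, 4)) + 103)*(-73) = ((-2 + 4**2) + 103)*(-73) = ((-2 + 16) + 103)*(-73) = (14 + 103)*(-73) = 117*(-73) = -8541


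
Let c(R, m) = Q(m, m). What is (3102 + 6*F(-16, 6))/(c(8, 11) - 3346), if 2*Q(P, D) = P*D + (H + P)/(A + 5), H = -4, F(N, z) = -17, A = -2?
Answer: -9000/9853 ≈ -0.91343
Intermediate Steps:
Q(P, D) = -⅔ + P/6 + D*P/2 (Q(P, D) = (P*D + (-4 + P)/(-2 + 5))/2 = (D*P + (-4 + P)/3)/2 = (D*P + (-4 + P)*(⅓))/2 = (D*P + (-4/3 + P/3))/2 = (-4/3 + P/3 + D*P)/2 = -⅔ + P/6 + D*P/2)
c(R, m) = -⅔ + m²/2 + m/6 (c(R, m) = -⅔ + m/6 + m*m/2 = -⅔ + m/6 + m²/2 = -⅔ + m²/2 + m/6)
(3102 + 6*F(-16, 6))/(c(8, 11) - 3346) = (3102 + 6*(-17))/((-⅔ + (½)*11² + (⅙)*11) - 3346) = (3102 - 102)/((-⅔ + (½)*121 + 11/6) - 3346) = 3000/((-⅔ + 121/2 + 11/6) - 3346) = 3000/(185/3 - 3346) = 3000/(-9853/3) = 3000*(-3/9853) = -9000/9853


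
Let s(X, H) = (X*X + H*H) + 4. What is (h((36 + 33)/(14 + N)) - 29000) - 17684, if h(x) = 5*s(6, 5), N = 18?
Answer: -46359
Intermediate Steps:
s(X, H) = 4 + H² + X² (s(X, H) = (X² + H²) + 4 = (H² + X²) + 4 = 4 + H² + X²)
h(x) = 325 (h(x) = 5*(4 + 5² + 6²) = 5*(4 + 25 + 36) = 5*65 = 325)
(h((36 + 33)/(14 + N)) - 29000) - 17684 = (325 - 29000) - 17684 = -28675 - 17684 = -46359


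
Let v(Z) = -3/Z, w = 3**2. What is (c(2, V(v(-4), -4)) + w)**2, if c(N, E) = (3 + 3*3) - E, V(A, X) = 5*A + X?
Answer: 7225/16 ≈ 451.56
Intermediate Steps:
w = 9
V(A, X) = X + 5*A
c(N, E) = 12 - E (c(N, E) = (3 + 9) - E = 12 - E)
(c(2, V(v(-4), -4)) + w)**2 = ((12 - (-4 + 5*(-3/(-4)))) + 9)**2 = ((12 - (-4 + 5*(-3*(-1/4)))) + 9)**2 = ((12 - (-4 + 5*(3/4))) + 9)**2 = ((12 - (-4 + 15/4)) + 9)**2 = ((12 - 1*(-1/4)) + 9)**2 = ((12 + 1/4) + 9)**2 = (49/4 + 9)**2 = (85/4)**2 = 7225/16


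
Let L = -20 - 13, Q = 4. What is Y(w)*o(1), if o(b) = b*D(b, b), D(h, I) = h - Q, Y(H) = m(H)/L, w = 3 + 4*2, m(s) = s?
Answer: 1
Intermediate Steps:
L = -33
w = 11 (w = 3 + 8 = 11)
Y(H) = -H/33 (Y(H) = H/(-33) = H*(-1/33) = -H/33)
D(h, I) = -4 + h (D(h, I) = h - 1*4 = h - 4 = -4 + h)
o(b) = b*(-4 + b)
Y(w)*o(1) = (-1/33*11)*(1*(-4 + 1)) = -(-3)/3 = -⅓*(-3) = 1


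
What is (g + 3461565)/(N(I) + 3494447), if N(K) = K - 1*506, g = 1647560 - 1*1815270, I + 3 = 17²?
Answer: 3293855/3494227 ≈ 0.94266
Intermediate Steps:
I = 286 (I = -3 + 17² = -3 + 289 = 286)
g = -167710 (g = 1647560 - 1815270 = -167710)
N(K) = -506 + K (N(K) = K - 506 = -506 + K)
(g + 3461565)/(N(I) + 3494447) = (-167710 + 3461565)/((-506 + 286) + 3494447) = 3293855/(-220 + 3494447) = 3293855/3494227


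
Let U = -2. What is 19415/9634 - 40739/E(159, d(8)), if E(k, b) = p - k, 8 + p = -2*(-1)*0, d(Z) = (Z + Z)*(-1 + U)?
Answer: 395721831/1608878 ≈ 245.96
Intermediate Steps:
d(Z) = -6*Z (d(Z) = (Z + Z)*(-1 - 2) = (2*Z)*(-3) = -6*Z)
p = -8 (p = -8 - 2*(-1)*0 = -8 + 2*0 = -8 + 0 = -8)
E(k, b) = -8 - k
19415/9634 - 40739/E(159, d(8)) = 19415/9634 - 40739/(-8 - 1*159) = 19415*(1/9634) - 40739/(-8 - 159) = 19415/9634 - 40739/(-167) = 19415/9634 - 40739*(-1/167) = 19415/9634 + 40739/167 = 395721831/1608878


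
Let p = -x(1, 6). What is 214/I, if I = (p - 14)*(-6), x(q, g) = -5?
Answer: 107/27 ≈ 3.9630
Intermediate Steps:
p = 5 (p = -1*(-5) = 5)
I = 54 (I = (5 - 14)*(-6) = -9*(-6) = 54)
214/I = 214/54 = 214*(1/54) = 107/27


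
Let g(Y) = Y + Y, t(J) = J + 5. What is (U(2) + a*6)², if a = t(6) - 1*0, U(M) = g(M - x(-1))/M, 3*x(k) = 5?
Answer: 39601/9 ≈ 4400.1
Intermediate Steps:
x(k) = 5/3 (x(k) = (⅓)*5 = 5/3)
t(J) = 5 + J
g(Y) = 2*Y
U(M) = (-10/3 + 2*M)/M (U(M) = (2*(M - 1*5/3))/M = (2*(M - 5/3))/M = (2*(-5/3 + M))/M = (-10/3 + 2*M)/M)
a = 11 (a = (5 + 6) - 1*0 = 11 + 0 = 11)
(U(2) + a*6)² = ((2 - 10/3/2) + 11*6)² = ((2 - 10/3*½) + 66)² = ((2 - 5/3) + 66)² = (⅓ + 66)² = (199/3)² = 39601/9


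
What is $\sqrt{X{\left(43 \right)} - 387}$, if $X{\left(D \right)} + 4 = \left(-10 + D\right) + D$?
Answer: $3 i \sqrt{35} \approx 17.748 i$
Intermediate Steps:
$X{\left(D \right)} = -14 + 2 D$ ($X{\left(D \right)} = -4 + \left(\left(-10 + D\right) + D\right) = -4 + \left(-10 + 2 D\right) = -14 + 2 D$)
$\sqrt{X{\left(43 \right)} - 387} = \sqrt{\left(-14 + 2 \cdot 43\right) - 387} = \sqrt{\left(-14 + 86\right) - 387} = \sqrt{72 - 387} = \sqrt{-315} = 3 i \sqrt{35}$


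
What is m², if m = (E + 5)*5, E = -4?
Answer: 25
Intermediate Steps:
m = 5 (m = (-4 + 5)*5 = 1*5 = 5)
m² = 5² = 25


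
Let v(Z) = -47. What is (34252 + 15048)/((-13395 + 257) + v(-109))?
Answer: -9860/2637 ≈ -3.7391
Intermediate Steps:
(34252 + 15048)/((-13395 + 257) + v(-109)) = (34252 + 15048)/((-13395 + 257) - 47) = 49300/(-13138 - 47) = 49300/(-13185) = 49300*(-1/13185) = -9860/2637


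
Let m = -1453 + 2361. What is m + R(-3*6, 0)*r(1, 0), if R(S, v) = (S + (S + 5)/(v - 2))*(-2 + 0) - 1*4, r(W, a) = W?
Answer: 927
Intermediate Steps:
m = 908
R(S, v) = -4 - 2*S - 2*(5 + S)/(-2 + v) (R(S, v) = (S + (5 + S)/(-2 + v))*(-2) - 4 = (-2*S - 2*(5 + S)/(-2 + v)) - 4 = -4 - 2*S - 2*(5 + S)/(-2 + v))
m + R(-3*6, 0)*r(1, 0) = 908 + (2*(-1 - 3*6 - 2*0 - 1*(-3*6)*0)/(-2 + 0))*1 = 908 + (2*(-1 - 18 + 0 - 1*(-18)*0)/(-2))*1 = 908 + (2*(-1/2)*(-1 - 18 + 0 + 0))*1 = 908 + (2*(-1/2)*(-19))*1 = 908 + 19*1 = 908 + 19 = 927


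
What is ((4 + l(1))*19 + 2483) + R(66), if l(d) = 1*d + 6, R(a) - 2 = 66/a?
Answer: 2695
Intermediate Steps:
R(a) = 2 + 66/a
l(d) = 6 + d (l(d) = d + 6 = 6 + d)
((4 + l(1))*19 + 2483) + R(66) = ((4 + (6 + 1))*19 + 2483) + (2 + 66/66) = ((4 + 7)*19 + 2483) + (2 + 66*(1/66)) = (11*19 + 2483) + (2 + 1) = (209 + 2483) + 3 = 2692 + 3 = 2695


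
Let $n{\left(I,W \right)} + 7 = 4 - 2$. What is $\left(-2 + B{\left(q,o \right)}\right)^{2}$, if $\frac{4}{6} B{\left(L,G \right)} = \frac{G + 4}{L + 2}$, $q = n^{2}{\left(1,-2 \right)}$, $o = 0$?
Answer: $\frac{256}{81} \approx 3.1605$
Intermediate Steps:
$n{\left(I,W \right)} = -5$ ($n{\left(I,W \right)} = -7 + \left(4 - 2\right) = -7 + 2 = -5$)
$q = 25$ ($q = \left(-5\right)^{2} = 25$)
$B{\left(L,G \right)} = \frac{3 \left(4 + G\right)}{2 \left(2 + L\right)}$ ($B{\left(L,G \right)} = \frac{3 \frac{G + 4}{L + 2}}{2} = \frac{3 \frac{4 + G}{2 + L}}{2} = \frac{3 \left(4 + G\right)}{2 \left(2 + L\right)}$)
$\left(-2 + B{\left(q,o \right)}\right)^{2} = \left(-2 + \frac{3 \left(4 + 0\right)}{2 \left(2 + 25\right)}\right)^{2} = \left(-2 + \frac{3}{2} \cdot \frac{1}{27} \cdot 4\right)^{2} = \left(-2 + \frac{2}{9}\right)^{2} = \left(- \frac{16}{9}\right)^{2} = \frac{256}{81}$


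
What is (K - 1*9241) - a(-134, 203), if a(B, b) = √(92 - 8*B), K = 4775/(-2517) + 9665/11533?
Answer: -268283675471/29028561 - 2*√291 ≈ -9276.2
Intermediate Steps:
K = -30743270/29028561 (K = 4775*(-1/2517) + 9665*(1/11533) = -4775/2517 + 9665/11533 = -30743270/29028561 ≈ -1.0591)
(K - 1*9241) - a(-134, 203) = (-30743270/29028561 - 1*9241) - 2*√(23 - 2*(-134)) = (-30743270/29028561 - 9241) - 2*√(23 + 268) = -268283675471/29028561 - 2*√291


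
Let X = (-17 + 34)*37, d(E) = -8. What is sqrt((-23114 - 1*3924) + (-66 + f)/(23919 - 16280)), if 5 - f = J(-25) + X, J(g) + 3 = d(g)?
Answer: 3*I*sqrt(175309924231)/7639 ≈ 164.43*I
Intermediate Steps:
J(g) = -11 (J(g) = -3 - 8 = -11)
X = 629 (X = 17*37 = 629)
f = -613 (f = 5 - (-11 + 629) = 5 - 1*618 = 5 - 618 = -613)
sqrt((-23114 - 1*3924) + (-66 + f)/(23919 - 16280)) = sqrt((-23114 - 1*3924) + (-66 - 613)/(23919 - 16280)) = sqrt((-23114 - 3924) - 679/7639) = sqrt(-27038 - 679*1/7639) = sqrt(-27038 - 679/7639) = sqrt(-206543961/7639) = 3*I*sqrt(175309924231)/7639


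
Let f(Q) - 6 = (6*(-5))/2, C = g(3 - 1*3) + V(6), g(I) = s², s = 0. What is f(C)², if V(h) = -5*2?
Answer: 81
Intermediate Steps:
V(h) = -10
g(I) = 0 (g(I) = 0² = 0)
C = -10 (C = 0 - 10 = -10)
f(Q) = -9 (f(Q) = 6 + (6*(-5))/2 = 6 - 30*½ = 6 - 15 = -9)
f(C)² = (-9)² = 81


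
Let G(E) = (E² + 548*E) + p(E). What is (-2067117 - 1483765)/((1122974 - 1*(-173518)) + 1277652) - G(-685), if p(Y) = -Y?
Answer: -121668691601/1287072 ≈ -94531.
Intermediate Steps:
G(E) = E² + 547*E (G(E) = (E² + 548*E) - E = E² + 547*E)
(-2067117 - 1483765)/((1122974 - 1*(-173518)) + 1277652) - G(-685) = (-2067117 - 1483765)/((1122974 - 1*(-173518)) + 1277652) - (-685)*(547 - 685) = -3550882/((1122974 + 173518) + 1277652) - (-685)*(-138) = -3550882/(1296492 + 1277652) - 1*94530 = -3550882/2574144 - 94530 = -3550882*1/2574144 - 94530 = -1775441/1287072 - 94530 = -121668691601/1287072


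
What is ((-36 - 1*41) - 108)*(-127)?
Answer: 23495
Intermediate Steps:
((-36 - 1*41) - 108)*(-127) = ((-36 - 41) - 108)*(-127) = (-77 - 108)*(-127) = -185*(-127) = 23495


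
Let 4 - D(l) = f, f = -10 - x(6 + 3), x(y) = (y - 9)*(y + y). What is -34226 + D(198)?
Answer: -34212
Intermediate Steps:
x(y) = 2*y*(-9 + y) (x(y) = (-9 + y)*(2*y) = 2*y*(-9 + y))
f = -10 (f = -10 - 2*(6 + 3)*(-9 + (6 + 3)) = -10 - 2*9*(-9 + 9) = -10 - 2*9*0 = -10 - 1*0 = -10 + 0 = -10)
D(l) = 14 (D(l) = 4 - 1*(-10) = 4 + 10 = 14)
-34226 + D(198) = -34226 + 14 = -34212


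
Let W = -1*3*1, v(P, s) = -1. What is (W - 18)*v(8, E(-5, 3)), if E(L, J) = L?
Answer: 21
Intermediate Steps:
W = -3 (W = -3*1 = -3)
(W - 18)*v(8, E(-5, 3)) = (-3 - 18)*(-1) = -21*(-1) = 21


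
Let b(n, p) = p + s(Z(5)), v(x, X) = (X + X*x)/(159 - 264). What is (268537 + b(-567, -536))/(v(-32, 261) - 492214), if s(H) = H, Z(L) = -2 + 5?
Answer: -9380140/17224793 ≈ -0.54457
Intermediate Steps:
Z(L) = 3
v(x, X) = -X/105 - X*x/105 (v(x, X) = (X + X*x)/(-105) = (X + X*x)*(-1/105) = -X/105 - X*x/105)
b(n, p) = 3 + p (b(n, p) = p + 3 = 3 + p)
(268537 + b(-567, -536))/(v(-32, 261) - 492214) = (268537 + (3 - 536))/(-1/105*261*(1 - 32) - 492214) = (268537 - 533)/(-1/105*261*(-31) - 492214) = 268004/(2697/35 - 492214) = 268004/(-17224793/35) = 268004*(-35/17224793) = -9380140/17224793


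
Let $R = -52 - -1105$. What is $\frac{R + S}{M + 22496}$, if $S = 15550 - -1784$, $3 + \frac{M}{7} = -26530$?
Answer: $- \frac{18387}{163235} \approx -0.11264$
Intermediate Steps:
$M = -185731$ ($M = -21 + 7 \left(-26530\right) = -21 - 185710 = -185731$)
$S = 17334$ ($S = 15550 + 1784 = 17334$)
$R = 1053$ ($R = -52 + 1105 = 1053$)
$\frac{R + S}{M + 22496} = \frac{1053 + 17334}{-185731 + 22496} = \frac{18387}{-163235} = 18387 \left(- \frac{1}{163235}\right) = - \frac{18387}{163235}$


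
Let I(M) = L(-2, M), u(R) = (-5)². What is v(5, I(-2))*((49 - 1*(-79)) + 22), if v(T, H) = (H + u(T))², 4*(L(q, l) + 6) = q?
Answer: 102675/2 ≈ 51338.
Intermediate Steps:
L(q, l) = -6 + q/4
u(R) = 25
I(M) = -13/2 (I(M) = -6 + (¼)*(-2) = -6 - ½ = -13/2)
v(T, H) = (25 + H)² (v(T, H) = (H + 25)² = (25 + H)²)
v(5, I(-2))*((49 - 1*(-79)) + 22) = (25 - 13/2)²*((49 - 1*(-79)) + 22) = (37/2)²*((49 + 79) + 22) = 1369*(128 + 22)/4 = (1369/4)*150 = 102675/2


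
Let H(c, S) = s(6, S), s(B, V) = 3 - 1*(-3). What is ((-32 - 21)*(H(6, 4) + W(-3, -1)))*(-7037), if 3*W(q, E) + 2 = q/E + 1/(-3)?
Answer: 20885816/9 ≈ 2.3206e+6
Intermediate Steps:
s(B, V) = 6 (s(B, V) = 3 + 3 = 6)
H(c, S) = 6
W(q, E) = -7/9 + q/(3*E) (W(q, E) = -2/3 + (q/E + 1/(-3))/3 = -2/3 + (q/E + 1*(-1/3))/3 = -2/3 + (q/E - 1/3)/3 = -2/3 + (-1/3 + q/E)/3 = -2/3 + (-1/9 + q/(3*E)) = -7/9 + q/(3*E))
((-32 - 21)*(H(6, 4) + W(-3, -1)))*(-7037) = ((-32 - 21)*(6 + (-7/9 + (1/3)*(-3)/(-1))))*(-7037) = -53*(6 + (-7/9 + (1/3)*(-3)*(-1)))*(-7037) = -53*(6 + (-7/9 + 1))*(-7037) = -53*(6 + 2/9)*(-7037) = -53*56/9*(-7037) = -2968/9*(-7037) = 20885816/9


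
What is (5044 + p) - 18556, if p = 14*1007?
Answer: 586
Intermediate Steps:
p = 14098
(5044 + p) - 18556 = (5044 + 14098) - 18556 = 19142 - 18556 = 586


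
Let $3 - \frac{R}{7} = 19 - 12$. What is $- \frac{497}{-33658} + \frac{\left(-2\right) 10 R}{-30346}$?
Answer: $- \frac{1883259}{510692834} \approx -0.0036877$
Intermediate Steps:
$R = -28$ ($R = 21 - 7 \left(19 - 12\right) = 21 - 49 = -28$)
$- \frac{497}{-33658} + \frac{\left(-2\right) 10 R}{-30346} = - \frac{497}{-33658} + \frac{\left(-2\right) 10 \left(-28\right)}{-30346} = \left(-497\right) \left(- \frac{1}{33658}\right) + \left(-20\right) \left(-28\right) \left(- \frac{1}{30346}\right) = \frac{497}{33658} + 560 \left(- \frac{1}{30346}\right) = \frac{497}{33658} - \frac{280}{15173} = - \frac{1883259}{510692834}$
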